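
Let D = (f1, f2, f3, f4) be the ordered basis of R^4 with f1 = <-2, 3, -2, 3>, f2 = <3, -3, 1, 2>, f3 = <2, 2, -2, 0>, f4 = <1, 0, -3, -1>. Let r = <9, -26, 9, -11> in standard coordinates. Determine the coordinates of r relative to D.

Write r = c_1 f1 + ... + c_4 f4 and solve for the c_i.
Gaussian elimination on [M | r] yields c = (-4, 2, -4, 3).
Check: -4f1 + 2f2 - 4f3 + 3f4 = <9, -26, 9, -11>.

<-4, 2, -4, 3>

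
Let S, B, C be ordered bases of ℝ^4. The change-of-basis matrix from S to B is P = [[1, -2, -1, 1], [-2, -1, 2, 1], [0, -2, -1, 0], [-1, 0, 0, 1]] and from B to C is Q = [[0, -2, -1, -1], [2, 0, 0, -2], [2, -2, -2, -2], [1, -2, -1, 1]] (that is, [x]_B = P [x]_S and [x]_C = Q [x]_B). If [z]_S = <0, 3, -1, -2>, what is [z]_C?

<21, -10, 14, 10>

Apply P to get B-coordinates <-7, -7, -5, -2>, then Q to get C-coordinates.
The result is [z]_C = <21, -10, 14, 10>.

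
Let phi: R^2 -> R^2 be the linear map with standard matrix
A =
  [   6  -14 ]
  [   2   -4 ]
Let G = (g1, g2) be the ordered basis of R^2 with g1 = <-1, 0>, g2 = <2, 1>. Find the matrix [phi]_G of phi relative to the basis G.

With P the matrix whose columns are g1, g2, [phi]_G = P^(-1) A P.
Column by column: phi(g1) = A g1 = <-6, -2>; its G-coordinates <2, -2> give column 1.
Continuing for each basis vector yields [phi]_G = [[2, 2], [-2, 0]].

[[2, 2], [-2, 0]]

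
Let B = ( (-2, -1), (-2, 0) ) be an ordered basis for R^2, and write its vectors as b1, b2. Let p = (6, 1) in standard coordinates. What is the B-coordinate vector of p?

(-1, -2)

[p]_B is the unique c with M c = p, where M has columns b1, b2.
System: -2c_1 - 2c_2 = 6, -c_1 + 0c_2 = 1; solving gives c_1 = -1, c_2 = -2.
Check: -b1 - 2b2 = (6, 1).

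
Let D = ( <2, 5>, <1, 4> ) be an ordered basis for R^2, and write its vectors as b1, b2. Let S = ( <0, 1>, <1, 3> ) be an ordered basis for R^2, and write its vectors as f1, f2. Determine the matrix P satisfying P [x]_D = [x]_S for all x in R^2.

[[-1, 1], [2, 1]]

Take x = bj: its D-coordinates are the j-th standard unit vector, so P e_j — column j of P — equals [bj]_S.
b1 = -f1 + 2f2, giving column 1 = <-1, 2>; repeating for each j gives P = [[-1, 1], [2, 1]].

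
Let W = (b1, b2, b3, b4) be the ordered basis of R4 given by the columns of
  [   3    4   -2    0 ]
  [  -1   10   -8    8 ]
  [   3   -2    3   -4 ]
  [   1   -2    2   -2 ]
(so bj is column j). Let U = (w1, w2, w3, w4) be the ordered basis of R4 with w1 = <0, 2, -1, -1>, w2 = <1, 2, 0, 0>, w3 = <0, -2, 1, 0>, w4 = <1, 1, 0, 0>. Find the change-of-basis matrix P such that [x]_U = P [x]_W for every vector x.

Let M have columns bj and N have columns wj. Then for every x, N [x]_U = x = M [x]_W, so P = N^(-1) M.
Since det N = 1, N^(-1) has integer entries; multiplying gives P = [[-1, 2, -2, 2], [2, 2, 0, 0], [2, 0, 1, -2], [1, 2, -2, 0]].

[[-1, 2, -2, 2], [2, 2, 0, 0], [2, 0, 1, -2], [1, 2, -2, 0]]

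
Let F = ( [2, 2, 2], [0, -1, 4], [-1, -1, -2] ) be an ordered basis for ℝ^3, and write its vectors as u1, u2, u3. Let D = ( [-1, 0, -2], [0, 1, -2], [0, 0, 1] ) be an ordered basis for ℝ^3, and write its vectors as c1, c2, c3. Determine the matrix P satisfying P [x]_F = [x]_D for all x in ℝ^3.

Take x = uj: its F-coordinates are the j-th standard unit vector, so P e_j — column j of P — equals [uj]_D.
u1 = -2c1 + 2c2 + 2c3, giving column 1 = [-2, 2, 2]; repeating for each j gives P = [[-2, 0, 1], [2, -1, -1], [2, 2, -2]].

[[-2, 0, 1], [2, -1, -1], [2, 2, -2]]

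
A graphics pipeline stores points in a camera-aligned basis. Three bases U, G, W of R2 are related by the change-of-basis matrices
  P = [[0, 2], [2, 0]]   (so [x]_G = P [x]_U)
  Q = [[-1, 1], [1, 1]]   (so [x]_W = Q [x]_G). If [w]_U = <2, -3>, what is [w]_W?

<10, -2>

Composing the changes, [w]_W = Q P [w]_U.
Q P = [[2, -2], [2, 2]]; applying this to <2, -3> gives <10, -2>.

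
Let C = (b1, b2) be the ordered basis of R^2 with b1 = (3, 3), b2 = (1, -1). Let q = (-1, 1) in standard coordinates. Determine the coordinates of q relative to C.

We seek scalars with c_1 b1 + c_2 b2 = q; equivalently solve M c = q where the columns of M are b1, b2.
System: 3c_1 + c_2 = -1, 3c_1 - c_2 = 1; solving gives c_1 = 0, c_2 = -1.
Check: 0·b1 - b2 = (-1, 1).

(0, -1)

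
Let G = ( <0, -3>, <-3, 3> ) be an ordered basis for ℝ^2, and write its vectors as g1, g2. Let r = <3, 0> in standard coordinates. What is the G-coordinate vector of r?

[r]_G is the unique c with M c = r, where M has columns g1, g2.
System: 0c_1 - 3c_2 = 3, -3c_1 + 3c_2 = 0; solving gives c_1 = -1, c_2 = -1.
Check: -g1 - g2 = <3, 0>.

<-1, -1>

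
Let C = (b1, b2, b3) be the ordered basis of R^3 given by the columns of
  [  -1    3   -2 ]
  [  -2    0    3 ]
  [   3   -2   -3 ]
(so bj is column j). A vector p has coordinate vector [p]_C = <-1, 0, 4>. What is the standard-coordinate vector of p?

<-7, 14, -15>

The coordinates say p = -b1 + 0·b2 + 4b3; adding the scaled basis vectors gives <-7, 14, -15>.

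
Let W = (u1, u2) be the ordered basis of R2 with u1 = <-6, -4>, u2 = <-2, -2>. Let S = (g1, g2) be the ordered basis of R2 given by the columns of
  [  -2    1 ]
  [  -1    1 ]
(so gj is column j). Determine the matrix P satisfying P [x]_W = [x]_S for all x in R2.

[[2, 0], [-2, -2]]

Take x = uj: its W-coordinates are the j-th standard unit vector, so P e_j — column j of P — equals [uj]_S.
u1 = 2g1 - 2g2, giving column 1 = <2, -2>; repeating for each j gives P = [[2, 0], [-2, -2]].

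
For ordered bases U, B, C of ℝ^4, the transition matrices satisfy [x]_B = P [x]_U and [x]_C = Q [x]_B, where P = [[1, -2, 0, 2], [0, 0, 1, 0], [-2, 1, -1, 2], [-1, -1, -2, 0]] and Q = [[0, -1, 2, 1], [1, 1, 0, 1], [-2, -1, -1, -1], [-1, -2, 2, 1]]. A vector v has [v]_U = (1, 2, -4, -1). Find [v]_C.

(13, -4, 7, 22)

First [v]_B = P [v]_U = (-5, -4, 2, 5).
Then [v]_C = Q [v]_B = (13, -4, 7, 22).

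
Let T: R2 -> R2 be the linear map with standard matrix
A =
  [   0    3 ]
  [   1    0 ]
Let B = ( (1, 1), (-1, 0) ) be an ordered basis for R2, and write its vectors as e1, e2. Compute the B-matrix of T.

[[1, -1], [-2, -1]]

Let P have columns e1, e2. Then [T]_B = P^(-1) A P.
Here det P = 1, so P^(-1) is integer; computing A P first and then P^(-1)(A P) gives [[1, -1], [-2, -1]].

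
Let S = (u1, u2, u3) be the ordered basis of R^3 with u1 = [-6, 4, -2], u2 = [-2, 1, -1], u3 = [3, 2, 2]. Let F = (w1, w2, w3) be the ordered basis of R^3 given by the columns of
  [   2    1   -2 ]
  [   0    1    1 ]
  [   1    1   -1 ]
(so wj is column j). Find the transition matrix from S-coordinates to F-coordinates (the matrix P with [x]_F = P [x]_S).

[[-2, 0, 2], [2, 0, 1], [2, 1, 1]]

Let M have columns uj and N have columns wj. Then for every x, N [x]_F = x = M [x]_S, so P = N^(-1) M.
Since det N = -1, N^(-1) has integer entries; multiplying gives P = [[-2, 0, 2], [2, 0, 1], [2, 1, 1]].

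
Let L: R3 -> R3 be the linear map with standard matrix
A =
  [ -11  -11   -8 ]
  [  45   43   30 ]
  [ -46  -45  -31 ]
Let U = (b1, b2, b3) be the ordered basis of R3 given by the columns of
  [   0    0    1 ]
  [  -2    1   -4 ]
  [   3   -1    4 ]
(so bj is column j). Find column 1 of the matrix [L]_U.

[1, -2, -2]

Compute L(b1) = A b1 = [-2, 4, -3] in standard coordinates.
Then write this in U-coordinates: solve for y in y_1 b1 + ... + y_3 b3 = [-2, 4, -3].
This gives y = [1, -2, -2], which is column 1 of [L]_U.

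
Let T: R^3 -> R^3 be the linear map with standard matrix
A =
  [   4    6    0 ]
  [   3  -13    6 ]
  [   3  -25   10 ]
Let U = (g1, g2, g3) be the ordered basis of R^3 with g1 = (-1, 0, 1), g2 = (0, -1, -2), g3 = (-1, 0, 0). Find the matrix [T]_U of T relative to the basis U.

[[1, 3, 3], [-3, -1, 3], [3, 3, 1]]

With P the matrix whose columns are g1, ..., g3, [T]_U = P^(-1) A P.
Column by column: T(g1) = A g1 = (-4, 3, 7); its U-coordinates (1, -3, 3) give column 1.
Continuing for each basis vector yields [T]_U = [[1, 3, 3], [-3, -1, 3], [3, 3, 1]].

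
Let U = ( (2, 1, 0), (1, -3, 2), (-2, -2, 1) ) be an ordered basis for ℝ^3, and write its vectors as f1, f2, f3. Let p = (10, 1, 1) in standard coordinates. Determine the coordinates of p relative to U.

(1, 2, -3)

[p]_U is the unique c with M c = p, where M has columns f1, ..., f3.
Row-reducing the augmented matrix [M | p] gives c = (1, 2, -3).
Check: f1 + 2f2 - 3f3 = (10, 1, 1).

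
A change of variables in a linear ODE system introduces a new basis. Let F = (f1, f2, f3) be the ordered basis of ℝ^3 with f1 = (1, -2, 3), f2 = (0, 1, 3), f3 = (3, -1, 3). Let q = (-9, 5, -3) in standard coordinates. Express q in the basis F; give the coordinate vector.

(0, 2, -3)

We seek scalars with c_1 f1 + ... + c_3 f3 = q; equivalently solve M c = q where the columns of M are f1, ..., f3.
Row-reducing the augmented matrix [M | q] gives c = (0, 2, -3).
Check: 0·f1 + 2f2 - 3f3 = (-9, 5, -3).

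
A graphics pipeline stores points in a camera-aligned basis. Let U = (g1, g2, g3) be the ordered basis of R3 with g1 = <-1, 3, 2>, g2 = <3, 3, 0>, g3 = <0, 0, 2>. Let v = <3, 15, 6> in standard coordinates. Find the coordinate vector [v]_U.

[v]_U is the unique c with M c = v, where M has columns g1, ..., g3.
Row-reducing the augmented matrix [M | v] gives c = (3, 2, 0).
Check: 3g1 + 2g2 + 0·g3 = <3, 15, 6>.

<3, 2, 0>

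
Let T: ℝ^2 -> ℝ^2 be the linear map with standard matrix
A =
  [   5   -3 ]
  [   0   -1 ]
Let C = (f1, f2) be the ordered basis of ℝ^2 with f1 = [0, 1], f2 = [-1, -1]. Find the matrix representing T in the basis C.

The j-th column of [T]_C is [T(fj)]_C.
T(f1) = A f1 = [-3, -1] = 2f1 + 3f2, so column 1 is [2, 3].
Repeating for f2 and assembling the columns gives [[2, 3], [3, 2]].

[[2, 3], [3, 2]]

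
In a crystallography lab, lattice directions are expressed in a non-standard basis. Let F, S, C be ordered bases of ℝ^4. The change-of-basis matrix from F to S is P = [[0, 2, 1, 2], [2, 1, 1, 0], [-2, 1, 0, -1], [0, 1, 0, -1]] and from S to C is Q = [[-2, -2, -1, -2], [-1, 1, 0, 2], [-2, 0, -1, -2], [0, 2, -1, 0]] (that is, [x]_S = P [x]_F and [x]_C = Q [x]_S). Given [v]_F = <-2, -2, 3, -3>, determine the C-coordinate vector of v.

<13, 6, 7, -11>

Composing the changes, [v]_C = Q P [v]_F.
Q P = [[-2, -9, -4, -1], [2, 1, 0, -4], [2, -7, -2, -1], [6, 1, 2, 1]]; applying this to <-2, -2, 3, -3> gives <13, 6, 7, -11>.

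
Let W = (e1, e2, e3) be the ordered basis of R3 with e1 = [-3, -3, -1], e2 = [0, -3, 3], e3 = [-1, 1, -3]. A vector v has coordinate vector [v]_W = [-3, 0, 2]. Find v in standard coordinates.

The coordinates say v = -3e1 + 0·e2 + 2e3; adding the scaled basis vectors gives [7, 11, -3].

[7, 11, -3]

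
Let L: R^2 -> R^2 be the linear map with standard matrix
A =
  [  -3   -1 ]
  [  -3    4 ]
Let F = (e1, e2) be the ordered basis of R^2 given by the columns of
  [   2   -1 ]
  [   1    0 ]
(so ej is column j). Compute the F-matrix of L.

The j-th column of [L]_F is [L(ej)]_F.
L(e1) = A e1 = [-7, -2] = -2e1 + 3e2, so column 1 is [-2, 3].
Repeating for e2 and assembling the columns gives [[-2, 3], [3, 3]].

[[-2, 3], [3, 3]]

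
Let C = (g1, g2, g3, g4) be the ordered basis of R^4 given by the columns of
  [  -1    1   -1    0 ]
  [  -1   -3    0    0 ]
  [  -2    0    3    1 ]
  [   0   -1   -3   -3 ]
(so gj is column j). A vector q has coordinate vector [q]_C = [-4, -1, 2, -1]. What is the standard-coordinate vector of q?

[1, 7, 13, -2]

The coordinates say q = -4g1 - g2 + 2g3 - g4; adding the scaled basis vectors gives [1, 7, 13, -2].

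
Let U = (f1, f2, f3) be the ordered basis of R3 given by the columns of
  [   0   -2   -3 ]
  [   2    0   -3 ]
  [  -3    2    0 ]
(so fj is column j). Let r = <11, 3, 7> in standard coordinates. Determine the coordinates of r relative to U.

<-3, -1, -3>

We seek scalars with c_1 f1 + ... + c_3 f3 = r; equivalently solve M c = r where the columns of M are f1, ..., f3.
Gaussian elimination on [M | r] yields c = (-3, -1, -3).
Check: -3f1 - f2 - 3f3 = <11, 3, 7>.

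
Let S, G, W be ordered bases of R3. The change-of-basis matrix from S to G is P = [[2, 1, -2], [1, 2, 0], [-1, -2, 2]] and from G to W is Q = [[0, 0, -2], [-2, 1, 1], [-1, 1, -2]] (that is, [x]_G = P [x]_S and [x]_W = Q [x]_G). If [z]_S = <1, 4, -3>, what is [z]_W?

Apply P to get G-coordinates <12, 9, -15>, then Q to get W-coordinates.
The result is [z]_W = <30, -30, 27>.

<30, -30, 27>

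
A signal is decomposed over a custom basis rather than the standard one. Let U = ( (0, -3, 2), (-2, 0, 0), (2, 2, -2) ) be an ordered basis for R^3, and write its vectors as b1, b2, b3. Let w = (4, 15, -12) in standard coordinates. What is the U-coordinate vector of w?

We seek scalars with c_1 b1 + ... + c_3 b3 = w; equivalently solve M c = w where the columns of M are b1, ..., b3.
Gaussian elimination on [M | w] yields c = (-3, 1, 3).
Check: -3b1 + b2 + 3b3 = (4, 15, -12).

(-3, 1, 3)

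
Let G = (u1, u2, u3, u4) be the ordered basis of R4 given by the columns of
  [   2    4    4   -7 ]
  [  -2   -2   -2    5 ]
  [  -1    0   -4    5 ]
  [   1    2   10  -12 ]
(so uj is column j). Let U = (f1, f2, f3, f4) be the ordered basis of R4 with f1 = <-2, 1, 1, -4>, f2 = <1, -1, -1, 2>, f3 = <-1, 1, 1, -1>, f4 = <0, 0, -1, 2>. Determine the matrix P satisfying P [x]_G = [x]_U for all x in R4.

[[0, -2, -2, 2], [1, -2, -2, -1], [-1, -2, -2, 2], [-1, -2, 2, 0]]

Let M have columns uj and N have columns fj. Then for every x, N [x]_U = x = M [x]_G, so P = N^(-1) M.
Since det N = 1, N^(-1) has integer entries; multiplying gives P = [[0, -2, -2, 2], [1, -2, -2, -1], [-1, -2, -2, 2], [-1, -2, 2, 0]].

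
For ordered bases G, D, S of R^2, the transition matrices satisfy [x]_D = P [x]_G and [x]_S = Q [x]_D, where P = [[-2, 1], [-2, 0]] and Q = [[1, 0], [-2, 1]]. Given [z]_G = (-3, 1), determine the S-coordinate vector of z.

(7, -8)

Composing the changes, [z]_S = Q P [z]_G.
Q P = [[-2, 1], [2, -2]]; applying this to (-3, 1) gives (7, -8).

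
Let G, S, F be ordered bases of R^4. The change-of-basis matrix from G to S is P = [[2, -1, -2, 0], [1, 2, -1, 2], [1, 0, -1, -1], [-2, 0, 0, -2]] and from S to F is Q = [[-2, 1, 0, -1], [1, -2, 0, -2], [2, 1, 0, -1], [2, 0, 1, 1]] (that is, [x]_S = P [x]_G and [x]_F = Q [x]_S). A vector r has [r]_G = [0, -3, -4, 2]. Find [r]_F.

Apply P to get S-coordinates [11, 2, 2, -4], then Q to get F-coordinates.
The result is [r]_F = [-16, 15, 28, 20].

[-16, 15, 28, 20]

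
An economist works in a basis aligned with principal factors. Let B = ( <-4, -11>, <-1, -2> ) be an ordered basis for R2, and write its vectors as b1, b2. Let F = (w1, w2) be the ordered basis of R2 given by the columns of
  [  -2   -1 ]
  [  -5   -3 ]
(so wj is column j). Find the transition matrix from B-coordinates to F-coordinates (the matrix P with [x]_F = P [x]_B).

[[1, 1], [2, -1]]

Let M have columns bj and N have columns wj. Then for every x, N [x]_F = x = M [x]_B, so P = N^(-1) M.
Since det N = 1, N^(-1) has integer entries; multiplying gives P = [[1, 1], [2, -1]].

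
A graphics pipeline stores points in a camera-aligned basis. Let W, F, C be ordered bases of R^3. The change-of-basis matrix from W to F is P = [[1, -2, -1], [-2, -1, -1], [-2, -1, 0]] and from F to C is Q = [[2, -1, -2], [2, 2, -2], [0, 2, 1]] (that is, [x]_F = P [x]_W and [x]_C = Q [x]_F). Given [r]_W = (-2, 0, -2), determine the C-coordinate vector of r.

First [r]_F = P [r]_W = (0, 6, 4).
Then [r]_C = Q [r]_F = (-14, 4, 16).

(-14, 4, 16)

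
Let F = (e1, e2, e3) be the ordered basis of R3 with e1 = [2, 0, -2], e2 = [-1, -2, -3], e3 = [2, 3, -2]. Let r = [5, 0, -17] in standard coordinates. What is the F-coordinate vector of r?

[2, 3, 2]

We seek scalars with c_1 e1 + ... + c_3 e3 = r; equivalently solve M c = r where the columns of M are e1, ..., e3.
Row-reducing the augmented matrix [M | r] gives c = (2, 3, 2).
Check: 2e1 + 3e2 + 2e3 = [5, 0, -17].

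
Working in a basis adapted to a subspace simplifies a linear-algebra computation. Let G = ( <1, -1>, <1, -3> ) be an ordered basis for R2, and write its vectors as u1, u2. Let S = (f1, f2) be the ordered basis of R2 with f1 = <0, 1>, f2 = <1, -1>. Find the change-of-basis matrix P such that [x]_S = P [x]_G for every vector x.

[[0, -2], [1, 1]]

Column j of P is [uj]_S, since P maps G-coordinates to S-coordinates.
Expressing u1 in S: u1 = 0·f1 + f2, so column 1 of P is <0, 1>.
Doing the same for each uj gives P = [[0, -2], [1, 1]].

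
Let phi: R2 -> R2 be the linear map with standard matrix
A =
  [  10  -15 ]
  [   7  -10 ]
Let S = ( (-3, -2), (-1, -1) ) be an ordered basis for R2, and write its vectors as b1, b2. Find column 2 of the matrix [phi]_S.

(-2, 1)

Compute phi(b2) = A b2 = (5, 3) in standard coordinates.
Then write this in S-coordinates: solve for y in y_1 b1 + y_2 b2 = (5, 3).
This gives y = (-2, 1), which is column 2 of [phi]_S.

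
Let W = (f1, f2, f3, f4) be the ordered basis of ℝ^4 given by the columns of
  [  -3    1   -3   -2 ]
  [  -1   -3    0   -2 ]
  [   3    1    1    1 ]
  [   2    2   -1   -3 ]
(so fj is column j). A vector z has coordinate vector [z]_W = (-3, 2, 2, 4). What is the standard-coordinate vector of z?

(-3, -11, -1, -16)

z = M [z]_W, where M has columns f1, ..., f4.
Carrying out the matrix-vector product, z = (-3, -11, -1, -16).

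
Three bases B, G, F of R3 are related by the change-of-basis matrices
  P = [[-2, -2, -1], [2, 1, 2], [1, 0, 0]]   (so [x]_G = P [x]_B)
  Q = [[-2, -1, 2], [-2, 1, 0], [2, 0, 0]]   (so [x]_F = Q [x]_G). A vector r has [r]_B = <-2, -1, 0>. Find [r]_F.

Composing the changes, [r]_F = Q P [r]_B.
Q P = [[4, 3, 0], [6, 5, 4], [-4, -4, -2]]; applying this to <-2, -1, 0> gives <-11, -17, 12>.

<-11, -17, 12>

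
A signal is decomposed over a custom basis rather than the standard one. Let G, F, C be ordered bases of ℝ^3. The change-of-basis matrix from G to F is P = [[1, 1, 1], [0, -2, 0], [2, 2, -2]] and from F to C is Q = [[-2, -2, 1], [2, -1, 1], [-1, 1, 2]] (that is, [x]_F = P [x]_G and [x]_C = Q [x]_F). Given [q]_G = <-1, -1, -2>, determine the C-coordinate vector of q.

<4, -10, 6>

Composing the changes, [q]_C = Q P [q]_G.
Q P = [[0, 4, -4], [4, 6, 0], [3, 1, -5]]; applying this to <-1, -1, -2> gives <4, -10, 6>.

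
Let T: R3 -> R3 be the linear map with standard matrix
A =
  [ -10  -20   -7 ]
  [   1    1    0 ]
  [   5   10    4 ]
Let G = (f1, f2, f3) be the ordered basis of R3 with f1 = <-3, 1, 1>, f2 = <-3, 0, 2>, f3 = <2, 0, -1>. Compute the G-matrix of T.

The j-th column of [T]_G is [T(fj)]_G.
T(f1) = A f1 = <3, -2, -1> = -2f1 - f2 - 3f3, so column 1 is <-2, -1, -3>.
Repeating for f2, f3 and assembling the columns gives [[-2, -3, 2], [-1, -1, 1], [-3, 2, -2]].

[[-2, -3, 2], [-1, -1, 1], [-3, 2, -2]]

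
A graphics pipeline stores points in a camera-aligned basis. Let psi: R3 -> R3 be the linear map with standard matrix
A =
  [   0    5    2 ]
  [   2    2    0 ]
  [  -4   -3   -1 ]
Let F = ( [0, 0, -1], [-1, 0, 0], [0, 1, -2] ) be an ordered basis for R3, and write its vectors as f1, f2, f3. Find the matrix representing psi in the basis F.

[[-1, 0, -3], [2, 0, -1], [0, -2, 2]]

With P the matrix whose columns are f1, ..., f3, [psi]_F = P^(-1) A P.
Column by column: psi(f1) = A f1 = [-2, 0, 1]; its F-coordinates [-1, 2, 0] give column 1.
Continuing for each basis vector yields [psi]_F = [[-1, 0, -3], [2, 0, -1], [0, -2, 2]].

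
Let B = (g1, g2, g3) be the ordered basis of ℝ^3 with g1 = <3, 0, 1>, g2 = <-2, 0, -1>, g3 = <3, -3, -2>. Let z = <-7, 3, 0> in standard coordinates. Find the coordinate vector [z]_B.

We seek scalars with c_1 g1 + ... + c_3 g3 = z; equivalently solve M c = z where the columns of M are g1, ..., g3.
Gaussian elimination on [M | z] yields c = (0, 2, -1).
Check: 0·g1 + 2g2 - g3 = <-7, 3, 0>.

<0, 2, -1>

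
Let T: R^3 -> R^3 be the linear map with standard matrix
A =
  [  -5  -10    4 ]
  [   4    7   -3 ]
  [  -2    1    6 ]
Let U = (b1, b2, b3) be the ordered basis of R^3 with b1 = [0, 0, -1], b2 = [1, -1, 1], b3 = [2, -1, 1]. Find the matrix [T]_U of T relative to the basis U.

[[3, 3, 1], [-2, 3, 0], [-1, 3, 2]]

Let P have columns b1, ..., b3. Then [T]_U = P^(-1) A P.
Here det P = -1, so P^(-1) is integer; computing A P first and then P^(-1)(A P) gives [[3, 3, 1], [-2, 3, 0], [-1, 3, 2]].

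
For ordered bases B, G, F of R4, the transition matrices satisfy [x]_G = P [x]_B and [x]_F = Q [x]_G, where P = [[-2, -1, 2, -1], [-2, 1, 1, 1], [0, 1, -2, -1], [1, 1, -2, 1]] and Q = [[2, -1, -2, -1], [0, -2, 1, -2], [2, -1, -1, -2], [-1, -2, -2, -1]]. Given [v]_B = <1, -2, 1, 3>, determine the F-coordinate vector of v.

Apply P to get G-coordinates <-1, 0, -7, 0>, then Q to get F-coordinates.
The result is [v]_F = <12, -7, 5, 15>.

<12, -7, 5, 15>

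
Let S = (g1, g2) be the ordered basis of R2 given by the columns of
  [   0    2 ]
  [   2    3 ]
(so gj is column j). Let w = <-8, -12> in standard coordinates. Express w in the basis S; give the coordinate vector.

[w]_S is the unique c with M c = w, where M has columns g1, g2.
System: 0c_1 + 2c_2 = -8, 2c_1 + 3c_2 = -12; solving gives c_1 = 0, c_2 = -4.
Check: 0·g1 - 4g2 = <-8, -12>.

<0, -4>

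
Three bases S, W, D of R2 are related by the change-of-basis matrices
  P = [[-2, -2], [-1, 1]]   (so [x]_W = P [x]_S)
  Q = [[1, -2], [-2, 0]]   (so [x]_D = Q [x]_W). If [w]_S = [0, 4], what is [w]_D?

[-16, 16]

First [w]_W = P [w]_S = [-8, 4].
Then [w]_D = Q [w]_W = [-16, 16].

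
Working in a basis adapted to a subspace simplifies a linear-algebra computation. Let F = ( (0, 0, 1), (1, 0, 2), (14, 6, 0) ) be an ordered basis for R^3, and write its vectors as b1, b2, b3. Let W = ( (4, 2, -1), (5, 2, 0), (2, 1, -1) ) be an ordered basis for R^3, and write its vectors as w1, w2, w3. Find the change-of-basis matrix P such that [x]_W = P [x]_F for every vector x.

Let M have columns bj and N have columns wj. Then for every x, N [x]_W = x = M [x]_F, so P = N^(-1) M.
Since det N = 1, N^(-1) has integer entries; multiplying gives P = [[1, 0, 2], [0, 1, 2], [-2, -2, -2]].

[[1, 0, 2], [0, 1, 2], [-2, -2, -2]]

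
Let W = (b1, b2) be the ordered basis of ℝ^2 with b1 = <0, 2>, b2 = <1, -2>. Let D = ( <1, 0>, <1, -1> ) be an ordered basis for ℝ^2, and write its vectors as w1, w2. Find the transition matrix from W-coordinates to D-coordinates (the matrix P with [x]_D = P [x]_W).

Column j of P is [bj]_D, since P maps W-coordinates to D-coordinates.
Expressing b1 in D: b1 = 2w1 - 2w2, so column 1 of P is <2, -2>.
Doing the same for each bj gives P = [[2, -1], [-2, 2]].

[[2, -1], [-2, 2]]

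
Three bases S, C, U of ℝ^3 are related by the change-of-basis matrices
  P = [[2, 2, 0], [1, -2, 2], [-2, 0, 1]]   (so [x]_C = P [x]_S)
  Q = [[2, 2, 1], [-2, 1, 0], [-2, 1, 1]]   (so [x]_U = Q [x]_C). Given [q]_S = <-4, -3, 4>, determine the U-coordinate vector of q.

<4, 38, 50>

First [q]_C = P [q]_S = <-14, 10, 12>.
Then [q]_U = Q [q]_C = <4, 38, 50>.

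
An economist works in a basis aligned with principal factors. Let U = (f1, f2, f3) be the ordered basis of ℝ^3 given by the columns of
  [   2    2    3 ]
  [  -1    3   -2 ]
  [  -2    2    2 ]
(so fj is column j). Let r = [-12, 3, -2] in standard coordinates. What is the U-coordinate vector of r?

Write r = c_1 f1 + ... + c_3 f3 and solve for the c_i.
Solving this 3x3 system gives c = (-2, -1, -2).
Check: -2f1 - f2 - 2f3 = [-12, 3, -2].

[-2, -1, -2]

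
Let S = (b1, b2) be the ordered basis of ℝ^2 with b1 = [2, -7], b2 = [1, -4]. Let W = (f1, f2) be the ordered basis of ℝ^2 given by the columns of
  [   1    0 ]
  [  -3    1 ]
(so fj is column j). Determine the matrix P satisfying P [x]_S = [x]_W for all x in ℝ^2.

Column j of P is [bj]_W, since P maps S-coordinates to W-coordinates.
Expressing b1 in W: b1 = 2f1 - f2, so column 1 of P is [2, -1].
Doing the same for each bj gives P = [[2, 1], [-1, -1]].

[[2, 1], [-1, -1]]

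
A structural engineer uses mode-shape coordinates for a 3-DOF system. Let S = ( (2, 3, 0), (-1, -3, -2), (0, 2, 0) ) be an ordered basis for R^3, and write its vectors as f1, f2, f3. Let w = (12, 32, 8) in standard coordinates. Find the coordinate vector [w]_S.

Write w = c_1 f1 + ... + c_3 f3 and solve for the c_i.
Solving this 3x3 system gives c = (4, -4, 4).
Check: 4f1 - 4f2 + 4f3 = (12, 32, 8).

(4, -4, 4)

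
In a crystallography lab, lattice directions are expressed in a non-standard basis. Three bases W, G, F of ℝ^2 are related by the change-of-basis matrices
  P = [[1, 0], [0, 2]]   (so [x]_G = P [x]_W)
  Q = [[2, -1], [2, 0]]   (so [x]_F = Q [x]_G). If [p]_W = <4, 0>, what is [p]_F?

<8, 8>

First [p]_G = P [p]_W = <4, 0>.
Then [p]_F = Q [p]_G = <8, 8>.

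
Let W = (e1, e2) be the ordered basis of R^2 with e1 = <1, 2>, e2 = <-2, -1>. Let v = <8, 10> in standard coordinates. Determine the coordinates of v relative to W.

We seek scalars with c_1 e1 + c_2 e2 = v; equivalently solve M c = v where the columns of M are e1, e2.
System: c_1 - 2c_2 = 8, 2c_1 - c_2 = 10; solving gives c_1 = 4, c_2 = -2.
Check: 4e1 - 2e2 = <8, 10>.

<4, -2>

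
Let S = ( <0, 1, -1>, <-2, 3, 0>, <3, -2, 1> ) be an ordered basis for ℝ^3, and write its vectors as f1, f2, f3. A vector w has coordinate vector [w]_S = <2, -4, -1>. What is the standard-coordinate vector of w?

<5, -8, -3>

w = M [w]_S, where M has columns f1, ..., f3.
Carrying out the matrix-vector product, w = <5, -8, -3>.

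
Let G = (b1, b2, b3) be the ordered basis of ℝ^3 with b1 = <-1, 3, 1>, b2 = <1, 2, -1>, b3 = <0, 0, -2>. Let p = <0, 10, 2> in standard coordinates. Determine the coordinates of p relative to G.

We seek scalars with c_1 b1 + ... + c_3 b3 = p; equivalently solve M c = p where the columns of M are b1, ..., b3.
Row-reducing the augmented matrix [M | p] gives c = (2, 2, -1).
Check: 2b1 + 2b2 - b3 = <0, 10, 2>.

<2, 2, -1>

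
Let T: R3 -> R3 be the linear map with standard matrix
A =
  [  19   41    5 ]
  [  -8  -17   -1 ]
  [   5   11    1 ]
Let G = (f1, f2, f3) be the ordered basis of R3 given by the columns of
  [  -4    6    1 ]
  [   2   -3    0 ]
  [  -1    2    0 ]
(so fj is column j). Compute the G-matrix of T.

Let P have columns f1, ..., f3. Then [T]_G = P^(-1) A P.
Here det P = 1, so P^(-1) is integer; computing A P first and then P^(-1)(A P) gives [[1, -1, -1], [1, -1, 2], [-1, 3, 3]].

[[1, -1, -1], [1, -1, 2], [-1, 3, 3]]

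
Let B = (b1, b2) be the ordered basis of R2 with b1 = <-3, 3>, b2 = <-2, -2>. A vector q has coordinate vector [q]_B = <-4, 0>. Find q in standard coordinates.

<12, -12>

By definition q = -4b1 + 0·b2.
Summing componentwise gives <12, -12>.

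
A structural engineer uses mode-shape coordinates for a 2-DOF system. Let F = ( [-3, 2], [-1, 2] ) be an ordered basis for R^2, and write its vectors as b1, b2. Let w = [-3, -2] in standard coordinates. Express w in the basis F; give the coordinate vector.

[w]_F is the unique c with M c = w, where M has columns b1, b2.
System: -3c_1 - c_2 = -3, 2c_1 + 2c_2 = -2; solving gives c_1 = 2, c_2 = -3.
Check: 2b1 - 3b2 = [-3, -2].

[2, -3]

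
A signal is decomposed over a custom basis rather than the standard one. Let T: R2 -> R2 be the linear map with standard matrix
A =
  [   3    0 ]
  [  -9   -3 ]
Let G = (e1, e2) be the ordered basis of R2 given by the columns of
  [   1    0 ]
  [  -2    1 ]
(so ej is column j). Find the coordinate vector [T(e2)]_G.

(0, -3)

Column 2 of [T]_G is the G-coordinate vector of T(e2).
In standard coordinates T(e2) = A e2 = (0, -3).
Converting to G: (0, -3) = 0·e1 - 3e2, so the coordinate vector is (0, -3).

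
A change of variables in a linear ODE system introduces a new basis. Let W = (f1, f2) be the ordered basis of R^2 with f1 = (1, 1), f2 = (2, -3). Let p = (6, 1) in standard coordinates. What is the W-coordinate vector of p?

Write p = c_1 f1 + c_2 f2 and solve for the c_i.
System: c_1 + 2c_2 = 6, c_1 - 3c_2 = 1; solving gives c_1 = 4, c_2 = 1.
Check: 4f1 + f2 = (6, 1).

(4, 1)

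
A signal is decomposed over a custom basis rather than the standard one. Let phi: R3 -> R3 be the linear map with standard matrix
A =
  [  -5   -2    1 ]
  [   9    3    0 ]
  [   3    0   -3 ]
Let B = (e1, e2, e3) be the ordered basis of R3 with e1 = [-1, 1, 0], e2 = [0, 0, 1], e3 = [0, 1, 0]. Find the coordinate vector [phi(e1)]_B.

Column 1 of [phi]_B is the B-coordinate vector of phi(e1).
In standard coordinates phi(e1) = A e1 = [3, -6, -3].
Converting to B: [3, -6, -3] = -3e1 - 3e2 - 3e3, so the coordinate vector is [-3, -3, -3].

[-3, -3, -3]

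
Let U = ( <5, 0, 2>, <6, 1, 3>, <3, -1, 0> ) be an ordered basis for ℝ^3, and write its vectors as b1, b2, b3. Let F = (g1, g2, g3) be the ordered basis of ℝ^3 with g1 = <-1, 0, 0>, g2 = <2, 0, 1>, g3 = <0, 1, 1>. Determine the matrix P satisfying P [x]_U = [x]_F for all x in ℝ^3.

Take x = bj: its U-coordinates are the j-th standard unit vector, so P e_j — column j of P — equals [bj]_F.
b1 = -g1 + 2g2 + 0·g3, giving column 1 = <-1, 2, 0>; repeating for each j gives P = [[-1, -2, -1], [2, 2, 1], [0, 1, -1]].

[[-1, -2, -1], [2, 2, 1], [0, 1, -1]]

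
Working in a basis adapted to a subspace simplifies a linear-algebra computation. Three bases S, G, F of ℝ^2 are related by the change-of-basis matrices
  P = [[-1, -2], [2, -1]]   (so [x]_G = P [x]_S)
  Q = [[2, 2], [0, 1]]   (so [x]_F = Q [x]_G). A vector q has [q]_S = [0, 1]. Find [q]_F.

Apply P to get G-coordinates [-2, -1], then Q to get F-coordinates.
The result is [q]_F = [-6, -1].

[-6, -1]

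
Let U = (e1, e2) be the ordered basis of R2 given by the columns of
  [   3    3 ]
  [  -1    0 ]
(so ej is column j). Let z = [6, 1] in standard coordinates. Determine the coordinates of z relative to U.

[z]_U is the unique c with M c = z, where M has columns e1, e2.
System: 3c_1 + 3c_2 = 6, -c_1 + 0c_2 = 1; solving gives c_1 = -1, c_2 = 3.
Check: -e1 + 3e2 = [6, 1].

[-1, 3]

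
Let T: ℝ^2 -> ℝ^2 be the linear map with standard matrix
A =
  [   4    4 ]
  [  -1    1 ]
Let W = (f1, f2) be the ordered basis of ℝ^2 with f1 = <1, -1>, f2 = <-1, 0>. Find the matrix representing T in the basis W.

With P the matrix whose columns are f1, f2, [T]_W = P^(-1) A P.
Column by column: T(f1) = A f1 = <0, -2>; its W-coordinates <2, 2> give column 1.
Continuing for each basis vector yields [T]_W = [[2, -1], [2, 3]].

[[2, -1], [2, 3]]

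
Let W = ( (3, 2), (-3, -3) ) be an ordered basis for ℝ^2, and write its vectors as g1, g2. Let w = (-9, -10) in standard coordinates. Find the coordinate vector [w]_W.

(1, 4)

Write w = c_1 g1 + c_2 g2 and solve for the c_i.
System: 3c_1 - 3c_2 = -9, 2c_1 - 3c_2 = -10; solving gives c_1 = 1, c_2 = 4.
Check: g1 + 4g2 = (-9, -10).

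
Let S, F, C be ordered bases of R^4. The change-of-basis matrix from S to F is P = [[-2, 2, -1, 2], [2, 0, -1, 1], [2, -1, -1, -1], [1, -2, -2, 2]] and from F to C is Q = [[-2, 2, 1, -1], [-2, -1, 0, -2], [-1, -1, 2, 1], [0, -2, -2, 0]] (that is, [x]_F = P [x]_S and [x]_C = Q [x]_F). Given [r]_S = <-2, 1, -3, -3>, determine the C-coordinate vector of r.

Apply P to get F-coordinates <3, -4, 1, -4>, then Q to get C-coordinates.
The result is [r]_C = <-9, 6, -1, 6>.

<-9, 6, -1, 6>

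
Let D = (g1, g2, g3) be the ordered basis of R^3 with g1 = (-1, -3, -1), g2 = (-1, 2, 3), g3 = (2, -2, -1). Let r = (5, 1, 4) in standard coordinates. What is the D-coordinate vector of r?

(-1, 2, 3)

We seek scalars with c_1 g1 + ... + c_3 g3 = r; equivalently solve M c = r where the columns of M are g1, ..., g3.
Row-reducing the augmented matrix [M | r] gives c = (-1, 2, 3).
Check: -g1 + 2g2 + 3g3 = (5, 1, 4).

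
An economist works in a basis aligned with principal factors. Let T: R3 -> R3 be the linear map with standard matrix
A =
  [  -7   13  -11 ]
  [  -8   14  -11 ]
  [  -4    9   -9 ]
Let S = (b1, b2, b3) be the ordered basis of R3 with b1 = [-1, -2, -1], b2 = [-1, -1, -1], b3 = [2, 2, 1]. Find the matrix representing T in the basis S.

[[1, 0, 0], [1, -3, -1], [-3, 1, 0]]

With P the matrix whose columns are b1, ..., b3, [T]_S = P^(-1) A P.
Column by column: T(b1) = A b1 = [-8, -9, -5]; its S-coordinates [1, 1, -3] give column 1.
Continuing for each basis vector yields [T]_S = [[1, 0, 0], [1, -3, -1], [-3, 1, 0]].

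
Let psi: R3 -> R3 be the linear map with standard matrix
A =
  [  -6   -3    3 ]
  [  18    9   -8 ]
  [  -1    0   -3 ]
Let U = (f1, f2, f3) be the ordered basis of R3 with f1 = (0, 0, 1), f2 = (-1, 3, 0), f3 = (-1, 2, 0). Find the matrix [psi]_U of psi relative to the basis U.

[[-3, 1, 1], [-2, 3, 0], [-1, 0, 0]]

With P the matrix whose columns are f1, ..., f3, [psi]_U = P^(-1) A P.
Column by column: psi(f1) = A f1 = (3, -8, -3); its U-coordinates (-3, -2, -1) give column 1.
Continuing for each basis vector yields [psi]_U = [[-3, 1, 1], [-2, 3, 0], [-1, 0, 0]].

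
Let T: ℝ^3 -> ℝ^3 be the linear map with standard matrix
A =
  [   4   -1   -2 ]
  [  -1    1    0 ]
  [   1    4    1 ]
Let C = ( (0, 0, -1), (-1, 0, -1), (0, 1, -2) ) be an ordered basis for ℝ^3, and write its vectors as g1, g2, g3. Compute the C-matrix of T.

[[3, -2, -1], [-2, 2, -3], [0, 1, 1]]

Let P have columns g1, ..., g3. Then [T]_C = P^(-1) A P.
Here det P = 1, so P^(-1) is integer; computing A P first and then P^(-1)(A P) gives [[3, -2, -1], [-2, 2, -3], [0, 1, 1]].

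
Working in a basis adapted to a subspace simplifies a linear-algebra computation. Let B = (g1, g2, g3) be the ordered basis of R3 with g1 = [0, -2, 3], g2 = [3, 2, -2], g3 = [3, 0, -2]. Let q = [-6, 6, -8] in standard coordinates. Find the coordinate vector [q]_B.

[-4, -1, -1]

[q]_B is the unique c with M c = q, where M has columns g1, ..., g3.
Solving this 3x3 system gives c = (-4, -1, -1).
Check: -4g1 - g2 - g3 = [-6, 6, -8].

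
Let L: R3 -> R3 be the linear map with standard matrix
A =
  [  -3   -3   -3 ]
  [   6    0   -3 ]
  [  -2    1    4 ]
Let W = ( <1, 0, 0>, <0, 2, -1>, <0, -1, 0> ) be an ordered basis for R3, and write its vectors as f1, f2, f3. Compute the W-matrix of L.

[[-3, -3, 3], [2, 2, 1], [-2, 1, 2]]

Let P have columns f1, ..., f3. Then [L]_W = P^(-1) A P.
Here det P = -1, so P^(-1) is integer; computing A P first and then P^(-1)(A P) gives [[-3, -3, 3], [2, 2, 1], [-2, 1, 2]].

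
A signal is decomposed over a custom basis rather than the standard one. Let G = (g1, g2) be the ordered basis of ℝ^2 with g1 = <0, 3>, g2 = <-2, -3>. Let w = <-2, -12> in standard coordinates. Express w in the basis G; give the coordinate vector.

[w]_G is the unique c with M c = w, where M has columns g1, g2.
System: 0c_1 - 2c_2 = -2, 3c_1 - 3c_2 = -12; solving gives c_1 = -3, c_2 = 1.
Check: -3g1 + g2 = <-2, -12>.

<-3, 1>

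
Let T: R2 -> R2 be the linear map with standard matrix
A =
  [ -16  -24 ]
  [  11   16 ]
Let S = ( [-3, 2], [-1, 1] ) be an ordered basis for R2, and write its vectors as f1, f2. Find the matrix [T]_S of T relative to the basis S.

With P the matrix whose columns are f1, f2, [T]_S = P^(-1) A P.
Column by column: T(f1) = A f1 = [0, -1]; its S-coordinates [1, -3] give column 1.
Continuing for each basis vector yields [T]_S = [[1, 3], [-3, -1]].

[[1, 3], [-3, -1]]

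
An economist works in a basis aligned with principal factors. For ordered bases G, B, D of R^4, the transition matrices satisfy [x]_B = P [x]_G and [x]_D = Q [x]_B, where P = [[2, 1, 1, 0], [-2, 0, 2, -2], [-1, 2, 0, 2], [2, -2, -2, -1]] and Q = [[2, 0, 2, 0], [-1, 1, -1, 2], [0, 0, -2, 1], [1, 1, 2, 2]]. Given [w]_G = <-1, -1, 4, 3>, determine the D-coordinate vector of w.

Apply P to get B-coordinates <1, 4, 5, -11>, then Q to get D-coordinates.
The result is [w]_D = <12, -24, -21, -7>.

<12, -24, -21, -7>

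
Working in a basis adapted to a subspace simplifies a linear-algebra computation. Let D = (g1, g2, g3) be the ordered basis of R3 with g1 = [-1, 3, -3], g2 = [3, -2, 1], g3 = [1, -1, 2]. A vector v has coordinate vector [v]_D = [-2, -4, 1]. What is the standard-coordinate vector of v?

[-9, 1, 4]

v = M [v]_D, where M has columns g1, ..., g3.
Carrying out the matrix-vector product, v = [-9, 1, 4].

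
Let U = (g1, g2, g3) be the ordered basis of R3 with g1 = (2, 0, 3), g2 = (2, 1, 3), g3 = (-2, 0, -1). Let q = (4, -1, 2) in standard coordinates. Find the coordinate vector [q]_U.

[q]_U is the unique c with M c = q, where M has columns g1, ..., g3.
Row-reducing the augmented matrix [M | q] gives c = (1, -1, -2).
Check: g1 - g2 - 2g3 = (4, -1, 2).

(1, -1, -2)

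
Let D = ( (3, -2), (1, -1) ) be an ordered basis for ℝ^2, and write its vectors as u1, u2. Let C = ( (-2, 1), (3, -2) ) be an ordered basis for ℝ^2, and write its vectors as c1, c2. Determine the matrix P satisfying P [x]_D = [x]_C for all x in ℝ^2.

[[0, 1], [1, 1]]

Let M have columns uj and N have columns cj. Then for every x, N [x]_C = x = M [x]_D, so P = N^(-1) M.
Since det N = 1, N^(-1) has integer entries; multiplying gives P = [[0, 1], [1, 1]].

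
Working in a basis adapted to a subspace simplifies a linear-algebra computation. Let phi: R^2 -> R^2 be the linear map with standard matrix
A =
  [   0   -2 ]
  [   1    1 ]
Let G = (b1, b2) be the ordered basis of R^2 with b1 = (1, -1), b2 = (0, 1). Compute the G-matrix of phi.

[[2, -2], [2, -1]]

Let P have columns b1, b2. Then [phi]_G = P^(-1) A P.
Here det P = 1, so P^(-1) is integer; computing A P first and then P^(-1)(A P) gives [[2, -2], [2, -1]].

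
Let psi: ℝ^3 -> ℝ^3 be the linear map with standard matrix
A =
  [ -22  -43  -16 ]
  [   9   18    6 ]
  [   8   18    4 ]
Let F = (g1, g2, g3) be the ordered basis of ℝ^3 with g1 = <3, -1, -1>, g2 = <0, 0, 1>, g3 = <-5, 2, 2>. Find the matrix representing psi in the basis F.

[[1, -2, -1], [-1, -2, 1], [2, 2, 1]]

Let P have columns g1, ..., g3. Then [psi]_F = P^(-1) A P.
Here det P = -1, so P^(-1) is integer; computing A P first and then P^(-1)(A P) gives [[1, -2, -1], [-1, -2, 1], [2, 2, 1]].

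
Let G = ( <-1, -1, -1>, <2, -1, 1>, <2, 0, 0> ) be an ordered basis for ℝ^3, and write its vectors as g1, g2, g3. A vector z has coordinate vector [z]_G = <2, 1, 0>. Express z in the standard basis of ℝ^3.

<0, -3, -1>

By definition z = 2g1 + g2 + 0·g3.
Summing componentwise gives <0, -3, -1>.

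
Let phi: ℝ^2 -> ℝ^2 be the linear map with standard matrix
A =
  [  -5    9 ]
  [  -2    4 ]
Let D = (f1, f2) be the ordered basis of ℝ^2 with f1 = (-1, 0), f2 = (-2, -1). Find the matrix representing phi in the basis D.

Let P have columns f1, f2. Then [phi]_D = P^(-1) A P.
Here det P = 1, so P^(-1) is integer; computing A P first and then P^(-1)(A P) gives [[-1, -1], [-2, 0]].

[[-1, -1], [-2, 0]]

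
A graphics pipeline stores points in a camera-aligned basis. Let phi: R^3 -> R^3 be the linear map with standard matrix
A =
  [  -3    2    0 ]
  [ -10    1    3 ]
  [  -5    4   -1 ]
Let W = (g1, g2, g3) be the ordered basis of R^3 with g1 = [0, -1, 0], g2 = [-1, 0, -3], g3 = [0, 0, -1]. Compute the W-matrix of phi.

Let P have columns g1, ..., g3. Then [phi]_W = P^(-1) A P.
Here det P = 1, so P^(-1) is integer; computing A P first and then P^(-1)(A P) gives [[1, -1, 3], [2, -3, 0], [-2, 1, -1]].

[[1, -1, 3], [2, -3, 0], [-2, 1, -1]]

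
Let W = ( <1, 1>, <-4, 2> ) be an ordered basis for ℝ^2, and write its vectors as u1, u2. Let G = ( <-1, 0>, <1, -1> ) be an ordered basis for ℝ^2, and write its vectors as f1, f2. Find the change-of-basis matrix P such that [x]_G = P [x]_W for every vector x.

Column j of P is [uj]_G, since P maps W-coordinates to G-coordinates.
Expressing u1 in G: u1 = -2f1 - f2, so column 1 of P is <-2, -1>.
Doing the same for each uj gives P = [[-2, 2], [-1, -2]].

[[-2, 2], [-1, -2]]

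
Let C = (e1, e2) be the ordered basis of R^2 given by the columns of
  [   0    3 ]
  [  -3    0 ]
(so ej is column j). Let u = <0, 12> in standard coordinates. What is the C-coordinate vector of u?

<-4, 0>

[u]_C is the unique c with M c = u, where M has columns e1, e2.
System: 0c_1 + 3c_2 = 0, -3c_1 + 0c_2 = 12; solving gives c_1 = -4, c_2 = 0.
Check: -4e1 + 0·e2 = <0, 12>.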